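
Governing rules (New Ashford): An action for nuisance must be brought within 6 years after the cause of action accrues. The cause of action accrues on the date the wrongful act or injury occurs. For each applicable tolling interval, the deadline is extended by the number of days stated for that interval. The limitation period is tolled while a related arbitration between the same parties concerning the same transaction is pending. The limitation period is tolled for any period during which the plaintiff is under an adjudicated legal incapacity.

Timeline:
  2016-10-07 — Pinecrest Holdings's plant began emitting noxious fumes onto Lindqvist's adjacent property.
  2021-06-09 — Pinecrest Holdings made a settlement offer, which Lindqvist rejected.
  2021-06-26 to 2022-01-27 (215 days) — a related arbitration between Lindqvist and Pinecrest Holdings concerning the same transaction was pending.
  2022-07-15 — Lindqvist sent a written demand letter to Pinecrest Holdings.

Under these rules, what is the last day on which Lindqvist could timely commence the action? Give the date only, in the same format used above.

2023-05-10

The cause of action accrued on 2016-10-07, the date of the act.
6 years from 2016-10-07 is 2022-10-07.
The pending related arbitration from 2021-06-26 to 2022-01-27 tolled the period for 215 days, extending the deadline to 2023-05-10.
Nothing else in the chronology tolls or restarts the period.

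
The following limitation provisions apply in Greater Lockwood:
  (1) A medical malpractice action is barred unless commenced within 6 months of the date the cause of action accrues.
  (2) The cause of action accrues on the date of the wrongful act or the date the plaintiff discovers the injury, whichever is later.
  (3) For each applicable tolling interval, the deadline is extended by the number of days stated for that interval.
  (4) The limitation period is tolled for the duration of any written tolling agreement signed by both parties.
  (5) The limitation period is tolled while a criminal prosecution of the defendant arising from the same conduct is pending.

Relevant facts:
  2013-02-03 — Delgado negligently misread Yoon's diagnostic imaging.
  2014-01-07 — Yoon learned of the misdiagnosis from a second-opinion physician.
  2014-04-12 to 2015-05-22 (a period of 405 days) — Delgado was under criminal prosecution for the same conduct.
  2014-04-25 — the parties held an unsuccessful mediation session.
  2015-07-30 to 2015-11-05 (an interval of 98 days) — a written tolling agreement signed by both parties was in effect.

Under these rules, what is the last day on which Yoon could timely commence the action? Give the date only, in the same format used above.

The claim accrued on 2014-01-07 — the later of the 2013-02-03 act and the 2014-01-07 discovery.
6 months from 2014-01-07 is 2014-07-07.
The period was tolled for 405 days by the pending criminal prosecution (2014-04-12 to 2015-05-22), pushing the deadline to 2015-08-16.
Because the written tolling agreement ran from 2015-07-30 to 2015-11-05, the deadline is extended by 98 days to 2015-11-22.
The other events in the timeline have no effect on the limitation period under the stated rules.

2015-11-22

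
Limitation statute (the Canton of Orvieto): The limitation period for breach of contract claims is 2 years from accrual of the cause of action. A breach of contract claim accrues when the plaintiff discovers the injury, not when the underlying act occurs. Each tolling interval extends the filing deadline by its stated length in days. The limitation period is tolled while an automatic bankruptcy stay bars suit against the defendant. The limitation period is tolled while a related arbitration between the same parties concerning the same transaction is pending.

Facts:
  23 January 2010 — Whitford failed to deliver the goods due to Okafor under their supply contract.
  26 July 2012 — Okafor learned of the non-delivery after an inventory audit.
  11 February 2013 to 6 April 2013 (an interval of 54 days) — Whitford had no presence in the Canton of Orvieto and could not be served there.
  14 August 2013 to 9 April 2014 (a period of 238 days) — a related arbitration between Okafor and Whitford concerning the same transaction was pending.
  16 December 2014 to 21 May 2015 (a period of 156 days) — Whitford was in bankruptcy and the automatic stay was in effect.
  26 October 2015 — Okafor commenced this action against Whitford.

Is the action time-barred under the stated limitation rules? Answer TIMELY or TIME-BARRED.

TIME-BARRED

Accrual is tied to discovery, so the period began on 26 July 2012 rather than on 23 January 2010 when the act occurred.
Adding the 2 years base period to 26 July 2012 gives a deadline of 26 July 2014, before any tolling.
The period was tolled for 238 days by the pending related arbitration (14 August 2013 to 9 April 2014), pushing the deadline to 21 March 2015.
Because the automatic bankruptcy stay ran from 16 December 2014 to 21 May 2015, the deadline is extended by 156 days to 24 August 2015.
The defendant's absence from the jurisdiction from 11 February 2013 to 6 April 2013 does not toll the period, because no stated rule makes the defendant's absence a tolling event.
Okafor filed on 26 October 2015, after the 24 August 2015 deadline, so the action is time-barred.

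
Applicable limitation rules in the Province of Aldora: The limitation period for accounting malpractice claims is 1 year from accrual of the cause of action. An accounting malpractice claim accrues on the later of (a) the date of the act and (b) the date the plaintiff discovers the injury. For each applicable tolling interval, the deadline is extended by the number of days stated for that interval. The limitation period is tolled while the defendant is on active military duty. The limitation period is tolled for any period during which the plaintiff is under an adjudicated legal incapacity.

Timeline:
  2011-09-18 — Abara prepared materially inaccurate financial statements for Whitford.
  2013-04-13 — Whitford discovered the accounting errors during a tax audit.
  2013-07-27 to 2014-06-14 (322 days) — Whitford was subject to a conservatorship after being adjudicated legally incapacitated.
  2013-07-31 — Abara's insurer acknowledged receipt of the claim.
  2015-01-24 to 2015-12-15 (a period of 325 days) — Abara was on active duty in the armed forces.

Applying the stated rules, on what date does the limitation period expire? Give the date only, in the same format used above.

The claim accrued on 2013-04-13 — the later of the 2011-09-18 act and the 2013-04-13 discovery.
Adding the 1 year base period to 2013-04-13 gives a deadline of 2014-04-13, before any tolling.
The period was tolled for 322 days by the plaintiff's legal incapacity (2013-07-27 to 2014-06-14), pushing the deadline to 2015-03-01.
The period was tolled for 325 days by the defendant's active military service (2015-01-24 to 2015-12-15), pushing the deadline to 2016-01-20.
The other events in the timeline have no effect on the limitation period under the stated rules.

2016-01-20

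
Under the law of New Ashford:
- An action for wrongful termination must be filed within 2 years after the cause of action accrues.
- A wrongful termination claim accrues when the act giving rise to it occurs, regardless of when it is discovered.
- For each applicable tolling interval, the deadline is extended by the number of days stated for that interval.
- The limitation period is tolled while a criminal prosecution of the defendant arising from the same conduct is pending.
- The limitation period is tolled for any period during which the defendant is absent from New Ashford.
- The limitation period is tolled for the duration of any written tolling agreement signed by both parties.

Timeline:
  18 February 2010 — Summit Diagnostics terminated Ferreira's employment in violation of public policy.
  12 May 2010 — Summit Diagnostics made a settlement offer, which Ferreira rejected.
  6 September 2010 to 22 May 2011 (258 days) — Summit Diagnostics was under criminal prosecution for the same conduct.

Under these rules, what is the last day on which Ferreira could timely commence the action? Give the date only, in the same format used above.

2 November 2012

The cause of action accrued on 18 February 2010, the date of the act.
The untolled deadline — 2 years after 18 February 2010 — is 18 February 2012.
The period was tolled for 258 days by the pending criminal prosecution (6 September 2010 to 22 May 2011), pushing the deadline to 2 November 2012.
None of the other events listed affects the running of the period under the stated rules.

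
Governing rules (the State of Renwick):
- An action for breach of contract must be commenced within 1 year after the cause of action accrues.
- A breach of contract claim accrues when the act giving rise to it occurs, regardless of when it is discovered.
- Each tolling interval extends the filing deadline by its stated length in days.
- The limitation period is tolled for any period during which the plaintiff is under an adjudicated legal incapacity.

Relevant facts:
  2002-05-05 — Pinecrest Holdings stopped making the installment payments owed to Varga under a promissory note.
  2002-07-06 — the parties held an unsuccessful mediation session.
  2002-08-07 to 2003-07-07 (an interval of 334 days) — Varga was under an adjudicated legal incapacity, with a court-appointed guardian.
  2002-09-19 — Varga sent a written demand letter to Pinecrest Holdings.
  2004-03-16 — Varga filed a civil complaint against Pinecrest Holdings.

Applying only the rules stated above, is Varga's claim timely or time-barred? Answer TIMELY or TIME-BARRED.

The claim accrued on 2002-05-05, when the wrongful act occurred.
1 year from 2002-05-05 is 2003-05-05.
The plaintiff's legal incapacity from 2002-08-07 to 2003-07-07 tolled the period for 334 days, extending the deadline to 2004-04-03.
None of the other events listed affects the running of the period under the stated rules.
Filing on 2004-03-16 beat the 2004-04-03 deadline — the action is timely.

TIMELY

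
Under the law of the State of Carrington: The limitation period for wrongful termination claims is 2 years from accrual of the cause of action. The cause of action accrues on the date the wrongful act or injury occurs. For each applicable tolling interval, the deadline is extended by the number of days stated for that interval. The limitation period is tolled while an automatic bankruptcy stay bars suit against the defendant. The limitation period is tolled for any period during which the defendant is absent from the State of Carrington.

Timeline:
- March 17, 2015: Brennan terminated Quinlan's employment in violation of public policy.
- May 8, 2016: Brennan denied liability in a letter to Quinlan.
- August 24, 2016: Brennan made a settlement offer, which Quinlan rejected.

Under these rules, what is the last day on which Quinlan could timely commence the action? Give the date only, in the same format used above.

March 17, 2017

The limitation period began to run on March 17, 2015.
The untolled deadline — 2 years after March 17, 2015 — is March 17, 2017.
Nothing else in the chronology tolls or restarts the period.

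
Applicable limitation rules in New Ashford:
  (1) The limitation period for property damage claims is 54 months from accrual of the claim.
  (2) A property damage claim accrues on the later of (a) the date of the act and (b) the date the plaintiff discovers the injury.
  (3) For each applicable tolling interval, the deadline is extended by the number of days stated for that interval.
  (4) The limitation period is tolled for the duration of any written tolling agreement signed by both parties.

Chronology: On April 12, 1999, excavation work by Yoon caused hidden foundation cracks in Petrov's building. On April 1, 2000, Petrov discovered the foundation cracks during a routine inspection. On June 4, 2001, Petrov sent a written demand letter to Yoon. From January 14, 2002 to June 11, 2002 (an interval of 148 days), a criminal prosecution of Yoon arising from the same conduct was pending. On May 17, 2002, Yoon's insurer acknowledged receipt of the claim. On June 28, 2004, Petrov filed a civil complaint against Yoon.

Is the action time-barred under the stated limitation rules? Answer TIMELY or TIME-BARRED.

Because discovery on April 1, 2000 post-dates the April 12, 1999 act, accrual under the later-of rule falls on April 1, 2000.
Adding the 54 months base period to April 1, 2000 gives a deadline of October 1, 2004, before any tolling.
The pending criminal prosecution from January 14, 2002 to June 11, 2002 does not toll the period, because no stated rule makes a criminal prosecution a tolling event.
The other events in the timeline have no effect on the limitation period under the stated rules.
Filing on June 28, 2004 beat the October 1, 2004 deadline — the action is timely.

TIMELY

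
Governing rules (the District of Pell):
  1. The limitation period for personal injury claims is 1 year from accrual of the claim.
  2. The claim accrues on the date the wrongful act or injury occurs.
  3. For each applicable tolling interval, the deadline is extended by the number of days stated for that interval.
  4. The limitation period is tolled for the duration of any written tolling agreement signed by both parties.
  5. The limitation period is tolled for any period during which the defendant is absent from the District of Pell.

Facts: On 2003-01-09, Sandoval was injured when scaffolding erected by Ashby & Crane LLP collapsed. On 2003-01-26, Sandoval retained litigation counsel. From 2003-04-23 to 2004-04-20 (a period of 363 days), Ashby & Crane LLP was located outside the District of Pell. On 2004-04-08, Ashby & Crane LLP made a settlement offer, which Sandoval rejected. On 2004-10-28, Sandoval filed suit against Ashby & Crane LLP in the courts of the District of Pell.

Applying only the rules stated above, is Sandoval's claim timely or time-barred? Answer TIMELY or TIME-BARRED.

TIMELY

The claim accrued on 2003-01-09, the date of the act.
1 year from 2003-01-09 is 2004-01-09.
The defendant's absence from the jurisdiction from 2003-04-23 to 2004-04-20 tolled the period for 363 days, extending the deadline to 2005-01-06.
Nothing else in the chronology tolls or restarts the period.
Filing on 2004-10-28 beat the 2005-01-06 deadline — the action is timely.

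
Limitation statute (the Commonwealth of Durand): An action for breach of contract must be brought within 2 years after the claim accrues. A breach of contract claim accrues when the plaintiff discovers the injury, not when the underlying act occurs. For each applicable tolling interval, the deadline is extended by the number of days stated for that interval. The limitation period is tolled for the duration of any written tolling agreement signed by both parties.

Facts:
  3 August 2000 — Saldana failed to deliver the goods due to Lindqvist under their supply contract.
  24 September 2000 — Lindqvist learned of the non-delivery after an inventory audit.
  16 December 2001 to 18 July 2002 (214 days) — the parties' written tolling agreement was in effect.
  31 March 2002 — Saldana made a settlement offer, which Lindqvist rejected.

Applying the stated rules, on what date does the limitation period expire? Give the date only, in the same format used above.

26 April 2003

Accrual is tied to discovery, so the period began on 24 September 2000 rather than on 3 August 2000 when the act occurred.
2 years from 24 September 2000 is 24 September 2002.
Because the written tolling agreement ran from 16 December 2001 to 18 July 2002, the deadline is extended by 214 days to 26 April 2003.
Nothing else in the chronology tolls or restarts the period.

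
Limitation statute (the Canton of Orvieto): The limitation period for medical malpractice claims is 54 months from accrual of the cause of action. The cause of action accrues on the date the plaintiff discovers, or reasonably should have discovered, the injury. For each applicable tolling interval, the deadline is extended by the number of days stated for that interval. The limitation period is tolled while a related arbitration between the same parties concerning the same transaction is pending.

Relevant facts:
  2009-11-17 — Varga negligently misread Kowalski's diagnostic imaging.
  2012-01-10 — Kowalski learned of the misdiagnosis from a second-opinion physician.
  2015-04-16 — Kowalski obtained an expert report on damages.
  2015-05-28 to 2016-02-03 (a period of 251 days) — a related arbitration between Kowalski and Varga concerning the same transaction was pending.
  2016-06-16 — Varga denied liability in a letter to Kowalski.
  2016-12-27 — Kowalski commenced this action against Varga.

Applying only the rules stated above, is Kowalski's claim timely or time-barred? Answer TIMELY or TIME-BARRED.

TIMELY

Accrual is tied to discovery, so the period began on 2012-01-10 rather than on 2009-11-17 when the act occurred.
The untolled deadline — 54 months after 2012-01-10 — is 2016-07-10.
The pending related arbitration from 2015-05-28 to 2016-02-03 tolled the period for 251 days, extending the deadline to 2017-03-18.
Nothing else in the chronology tolls or restarts the period.
The 2016-12-27 filing precedes the 2017-03-18 deadline; the claim is timely.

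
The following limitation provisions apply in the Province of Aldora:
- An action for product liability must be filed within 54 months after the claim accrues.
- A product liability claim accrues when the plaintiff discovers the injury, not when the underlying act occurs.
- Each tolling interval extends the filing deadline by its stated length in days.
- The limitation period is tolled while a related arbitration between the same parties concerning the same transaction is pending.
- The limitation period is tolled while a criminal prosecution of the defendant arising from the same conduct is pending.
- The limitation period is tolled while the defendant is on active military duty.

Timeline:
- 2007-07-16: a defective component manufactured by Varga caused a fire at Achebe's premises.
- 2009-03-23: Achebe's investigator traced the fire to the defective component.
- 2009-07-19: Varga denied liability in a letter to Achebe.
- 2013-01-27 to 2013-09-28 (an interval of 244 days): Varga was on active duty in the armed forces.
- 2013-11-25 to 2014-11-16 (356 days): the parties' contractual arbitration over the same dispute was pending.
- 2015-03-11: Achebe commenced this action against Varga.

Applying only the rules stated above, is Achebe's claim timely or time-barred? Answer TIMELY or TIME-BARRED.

The claim did not accrue until Achebe discovered the injury on 2009-03-23; the 2007-07-16 act date does not start the clock under the stated rule.
The untolled deadline — 54 months after 2009-03-23 — is 2013-09-23.
The period was tolled for 244 days by the defendant's active military service (2013-01-27 to 2013-09-28), pushing the deadline to 2014-05-25.
The period was tolled for 356 days by the pending related arbitration (2013-11-25 to 2014-11-16), pushing the deadline to 2015-05-16.
The other events in the timeline have no effect on the limitation period under the stated rules.
Achebe filed on 2015-03-11, before the 2015-05-16 deadline, so the action is timely.

TIMELY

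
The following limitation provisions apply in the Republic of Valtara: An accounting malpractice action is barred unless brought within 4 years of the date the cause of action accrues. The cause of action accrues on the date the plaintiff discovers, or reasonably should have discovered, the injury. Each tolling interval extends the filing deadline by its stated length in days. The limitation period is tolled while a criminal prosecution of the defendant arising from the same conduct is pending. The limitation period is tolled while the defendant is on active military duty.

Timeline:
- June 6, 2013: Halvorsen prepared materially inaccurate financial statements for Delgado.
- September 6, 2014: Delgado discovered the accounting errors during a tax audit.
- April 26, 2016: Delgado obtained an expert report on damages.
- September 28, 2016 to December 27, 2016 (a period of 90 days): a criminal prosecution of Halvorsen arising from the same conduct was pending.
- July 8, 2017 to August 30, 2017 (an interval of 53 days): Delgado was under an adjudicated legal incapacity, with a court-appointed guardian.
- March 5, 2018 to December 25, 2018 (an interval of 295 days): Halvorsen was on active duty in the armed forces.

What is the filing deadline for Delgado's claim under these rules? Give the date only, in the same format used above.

September 26, 2019

Under the discovery rule, the claim accrued on September 6, 2014, when Delgado discovered the injury — not on the June 6, 2013 date of the underlying act.
4 years from September 6, 2014 is September 6, 2018.
Because the pending criminal prosecution ran from September 28, 2016 to December 27, 2016, the deadline is extended by 90 days to December 5, 2018.
Because the defendant's active military service ran from March 5, 2018 to December 25, 2018, the deadline is extended by 295 days to September 26, 2019.
Although the plaintiff's incapacity ran from July 8, 2017 to August 30, 2017, the stated rules do not make that a tolling event, so it is disregarded.
Nothing else in the chronology tolls or restarts the period.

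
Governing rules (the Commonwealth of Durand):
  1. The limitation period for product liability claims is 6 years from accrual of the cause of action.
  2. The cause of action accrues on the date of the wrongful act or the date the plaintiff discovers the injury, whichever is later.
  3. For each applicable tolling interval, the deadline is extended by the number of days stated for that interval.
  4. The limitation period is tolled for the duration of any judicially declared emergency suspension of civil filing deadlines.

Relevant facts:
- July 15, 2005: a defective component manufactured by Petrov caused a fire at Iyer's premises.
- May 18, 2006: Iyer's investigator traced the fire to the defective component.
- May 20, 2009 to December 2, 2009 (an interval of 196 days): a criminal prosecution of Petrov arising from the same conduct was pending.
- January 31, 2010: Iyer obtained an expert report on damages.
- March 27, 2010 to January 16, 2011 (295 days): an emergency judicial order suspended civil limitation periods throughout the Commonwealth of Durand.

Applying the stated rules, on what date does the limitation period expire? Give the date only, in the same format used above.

March 9, 2013

The claim accrued on May 18, 2006 — the later of the July 15, 2005 act and the May 18, 2006 discovery.
6 years from May 18, 2006 is May 18, 2012.
Because the emergency suspension of filing deadlines ran from March 27, 2010 to January 16, 2011, the deadline is extended by 295 days to March 9, 2013.
Although a criminal prosecution ran from May 20, 2009 to December 2, 2009, the stated rules do not make that a tolling event, so it is disregarded.
Nothing else in the chronology tolls or restarts the period.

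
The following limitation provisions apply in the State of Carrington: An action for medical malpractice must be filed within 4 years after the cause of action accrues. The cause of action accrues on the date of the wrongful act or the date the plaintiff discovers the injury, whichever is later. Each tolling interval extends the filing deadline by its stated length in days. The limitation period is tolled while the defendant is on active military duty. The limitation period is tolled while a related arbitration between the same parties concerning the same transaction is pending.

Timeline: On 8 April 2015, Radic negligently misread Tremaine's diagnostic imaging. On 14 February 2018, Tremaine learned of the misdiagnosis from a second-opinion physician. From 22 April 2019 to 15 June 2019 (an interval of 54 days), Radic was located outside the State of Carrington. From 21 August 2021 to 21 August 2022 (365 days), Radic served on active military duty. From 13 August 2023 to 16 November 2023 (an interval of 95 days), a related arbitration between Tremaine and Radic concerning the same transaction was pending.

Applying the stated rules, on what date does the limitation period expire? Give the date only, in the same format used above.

Taking the later of the act (8 April 2015) and discovery (14 February 2018), the claim accrued on 14 February 2018.
The untolled deadline — 4 years after 14 February 2018 — is 14 February 2022.
Because the defendant's active military service ran from 21 August 2021 to 21 August 2022, the deadline is extended by 365 days to 14 February 2023.
By the time the pending related arbitration began on 13 August 2023, the limitation period had already expired on 14 February 2023; that interval cannot revive it.
The defendant's absence from the jurisdiction from 22 April 2019 to 15 June 2019 does not toll the period, because no stated rule makes the defendant's absence a tolling event.

14 February 2023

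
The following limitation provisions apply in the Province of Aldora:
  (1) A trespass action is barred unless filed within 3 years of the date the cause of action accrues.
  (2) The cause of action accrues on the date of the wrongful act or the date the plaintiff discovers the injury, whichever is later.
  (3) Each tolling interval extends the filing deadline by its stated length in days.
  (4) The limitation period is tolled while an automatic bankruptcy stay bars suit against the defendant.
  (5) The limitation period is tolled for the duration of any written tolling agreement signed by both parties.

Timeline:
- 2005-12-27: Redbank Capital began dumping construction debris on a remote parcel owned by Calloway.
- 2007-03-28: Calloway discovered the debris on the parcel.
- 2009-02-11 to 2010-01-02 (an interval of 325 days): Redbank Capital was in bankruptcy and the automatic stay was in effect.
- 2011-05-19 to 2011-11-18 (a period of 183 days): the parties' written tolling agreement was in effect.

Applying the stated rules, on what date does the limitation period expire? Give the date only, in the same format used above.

2011-02-16

Taking the later of the act (2005-12-27) and discovery (2007-03-28), the claim accrued on 2007-03-28.
3 years from 2007-03-28 is 2010-03-28.
Because the automatic bankruptcy stay ran from 2009-02-11 to 2010-01-02, the deadline is extended by 325 days to 2011-02-16.
The written tolling agreement from 2011-05-19 to 2011-11-18 began after the period had already run on 2011-02-16, so it has no tolling effect.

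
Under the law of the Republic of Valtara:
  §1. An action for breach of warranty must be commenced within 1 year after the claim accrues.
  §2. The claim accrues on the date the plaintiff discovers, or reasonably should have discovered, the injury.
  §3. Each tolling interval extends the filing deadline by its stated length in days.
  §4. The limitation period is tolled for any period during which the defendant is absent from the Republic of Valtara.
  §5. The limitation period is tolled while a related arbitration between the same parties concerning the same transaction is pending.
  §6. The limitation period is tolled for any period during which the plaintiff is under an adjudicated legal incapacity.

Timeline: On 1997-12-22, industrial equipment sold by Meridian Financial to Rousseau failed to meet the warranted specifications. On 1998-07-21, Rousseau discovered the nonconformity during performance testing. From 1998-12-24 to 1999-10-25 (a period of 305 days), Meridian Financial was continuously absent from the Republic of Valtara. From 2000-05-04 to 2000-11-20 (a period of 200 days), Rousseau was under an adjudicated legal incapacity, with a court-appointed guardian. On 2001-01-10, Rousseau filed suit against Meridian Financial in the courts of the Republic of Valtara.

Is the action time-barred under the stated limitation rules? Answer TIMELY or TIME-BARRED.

Under the discovery rule, the claim accrued on 1998-07-21, when Rousseau discovered the injury — not on the 1997-12-22 date of the underlying act.
The untolled deadline — 1 year after 1998-07-21 — is 1999-07-21.
The period was tolled for 305 days by the defendant's absence from the jurisdiction (1998-12-24 to 1999-10-25), pushing the deadline to 2000-05-21.
Because the plaintiff's legal incapacity ran from 2000-05-04 to 2000-11-20, the deadline is extended by 200 days to 2000-12-07.
Filing on 2001-01-10 missed the 2000-12-07 deadline — the action is time-barred.

TIME-BARRED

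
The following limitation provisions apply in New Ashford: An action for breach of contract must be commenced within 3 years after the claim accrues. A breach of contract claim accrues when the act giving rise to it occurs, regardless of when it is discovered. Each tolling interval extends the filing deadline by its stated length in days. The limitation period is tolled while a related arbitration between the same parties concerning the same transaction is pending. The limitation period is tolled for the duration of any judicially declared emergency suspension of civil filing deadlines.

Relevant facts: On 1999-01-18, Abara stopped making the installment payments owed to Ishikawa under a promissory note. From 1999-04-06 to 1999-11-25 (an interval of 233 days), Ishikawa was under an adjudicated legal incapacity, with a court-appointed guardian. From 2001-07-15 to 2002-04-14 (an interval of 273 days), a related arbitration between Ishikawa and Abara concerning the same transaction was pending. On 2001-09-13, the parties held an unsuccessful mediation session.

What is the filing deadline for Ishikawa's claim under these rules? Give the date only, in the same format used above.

2002-10-18

The limitation period began to run on 1999-01-18.
Adding the 3 years base period to 1999-01-18 gives a deadline of 2002-01-18, before any tolling.
The pending related arbitration from 2001-07-15 to 2002-04-14 tolled the period for 273 days, extending the deadline to 2002-10-18.
Although the plaintiff's incapacity ran from 1999-04-06 to 1999-11-25, the stated rules do not make that a tolling event, so it is disregarded.
The other events in the timeline have no effect on the limitation period under the stated rules.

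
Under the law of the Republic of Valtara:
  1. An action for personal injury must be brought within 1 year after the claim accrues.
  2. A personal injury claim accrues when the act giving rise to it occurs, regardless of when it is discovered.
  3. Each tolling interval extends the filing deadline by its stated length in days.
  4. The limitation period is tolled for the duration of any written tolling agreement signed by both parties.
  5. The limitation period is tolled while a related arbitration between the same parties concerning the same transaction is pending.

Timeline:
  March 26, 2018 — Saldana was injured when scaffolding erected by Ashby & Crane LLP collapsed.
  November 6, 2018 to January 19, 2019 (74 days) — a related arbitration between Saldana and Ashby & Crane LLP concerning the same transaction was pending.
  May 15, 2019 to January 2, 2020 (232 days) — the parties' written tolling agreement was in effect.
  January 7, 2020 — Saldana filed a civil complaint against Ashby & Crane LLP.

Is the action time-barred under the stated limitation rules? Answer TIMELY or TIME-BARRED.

TIMELY

The claim accrued on March 26, 2018, when the wrongful act occurred.
1 year from March 26, 2018 is March 26, 2019.
The pending related arbitration from November 6, 2018 to January 19, 2019 tolled the period for 74 days, extending the deadline to June 8, 2019.
The written tolling agreement from May 15, 2019 to January 2, 2020 tolled the period for 232 days, extending the deadline to January 26, 2020.
Filing on January 7, 2020 beat the January 26, 2020 deadline — the action is timely.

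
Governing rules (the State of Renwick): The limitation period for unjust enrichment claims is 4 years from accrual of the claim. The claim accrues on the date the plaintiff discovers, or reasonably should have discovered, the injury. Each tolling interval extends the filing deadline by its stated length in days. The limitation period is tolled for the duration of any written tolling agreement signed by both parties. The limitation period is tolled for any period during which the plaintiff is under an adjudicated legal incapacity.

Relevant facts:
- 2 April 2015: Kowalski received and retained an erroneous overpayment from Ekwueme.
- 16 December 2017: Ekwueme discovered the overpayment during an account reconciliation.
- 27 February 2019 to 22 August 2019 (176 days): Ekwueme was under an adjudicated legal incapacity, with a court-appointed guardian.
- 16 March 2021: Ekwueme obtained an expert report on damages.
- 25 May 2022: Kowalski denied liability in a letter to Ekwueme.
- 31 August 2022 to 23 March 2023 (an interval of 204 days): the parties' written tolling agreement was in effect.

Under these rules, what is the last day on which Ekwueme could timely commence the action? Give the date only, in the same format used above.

The claim did not accrue until Ekwueme discovered the injury on 16 December 2017; the 2 April 2015 act date does not start the clock under the stated rule.
Adding the 4 years base period to 16 December 2017 gives a deadline of 16 December 2021, before any tolling.
The plaintiff's legal incapacity from 27 February 2019 to 22 August 2019 tolled the period for 176 days, extending the deadline to 10 June 2022.
The written tolling agreement from 31 August 2022 to 23 March 2023 began after the period had already run on 10 June 2022, so it has no tolling effect.
None of the other events listed affects the running of the period under the stated rules.

10 June 2022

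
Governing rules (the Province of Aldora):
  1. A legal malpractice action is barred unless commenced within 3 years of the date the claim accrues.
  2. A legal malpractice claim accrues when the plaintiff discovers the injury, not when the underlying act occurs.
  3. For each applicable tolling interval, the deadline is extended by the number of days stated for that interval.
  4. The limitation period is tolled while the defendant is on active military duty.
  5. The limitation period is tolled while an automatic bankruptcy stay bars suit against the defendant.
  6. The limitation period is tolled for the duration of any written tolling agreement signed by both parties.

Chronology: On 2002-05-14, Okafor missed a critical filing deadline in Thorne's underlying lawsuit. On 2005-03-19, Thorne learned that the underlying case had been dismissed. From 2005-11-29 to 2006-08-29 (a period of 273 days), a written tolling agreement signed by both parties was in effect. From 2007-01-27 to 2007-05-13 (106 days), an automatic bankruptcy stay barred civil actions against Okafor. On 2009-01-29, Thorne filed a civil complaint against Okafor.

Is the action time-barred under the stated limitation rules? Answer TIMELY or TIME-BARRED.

The claim did not accrue until Thorne discovered the injury on 2005-03-19; the 2002-05-14 act date does not start the clock under the stated rule.
The untolled deadline — 3 years after 2005-03-19 — is 2008-03-19.
The period was tolled for 273 days by the written tolling agreement (2005-11-29 to 2006-08-29), pushing the deadline to 2008-12-17.
The automatic bankruptcy stay from 2007-01-27 to 2007-05-13 tolled the period for 106 days, extending the deadline to 2009-04-02.
Thorne filed on 2009-01-29, before the 2009-04-02 deadline, so the action is timely.

TIMELY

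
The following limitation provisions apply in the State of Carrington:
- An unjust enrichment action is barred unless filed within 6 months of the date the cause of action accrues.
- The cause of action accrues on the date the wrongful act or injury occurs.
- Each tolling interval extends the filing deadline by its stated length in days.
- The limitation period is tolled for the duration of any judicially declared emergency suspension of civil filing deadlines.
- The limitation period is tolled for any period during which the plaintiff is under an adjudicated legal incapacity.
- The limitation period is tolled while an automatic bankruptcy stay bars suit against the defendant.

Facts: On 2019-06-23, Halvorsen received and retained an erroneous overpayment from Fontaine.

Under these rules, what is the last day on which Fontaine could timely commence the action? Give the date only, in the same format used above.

2019-12-23

The claim accrued on 2019-06-23, when the wrongful act occurred.
6 months from 2019-06-23 is 2019-12-23.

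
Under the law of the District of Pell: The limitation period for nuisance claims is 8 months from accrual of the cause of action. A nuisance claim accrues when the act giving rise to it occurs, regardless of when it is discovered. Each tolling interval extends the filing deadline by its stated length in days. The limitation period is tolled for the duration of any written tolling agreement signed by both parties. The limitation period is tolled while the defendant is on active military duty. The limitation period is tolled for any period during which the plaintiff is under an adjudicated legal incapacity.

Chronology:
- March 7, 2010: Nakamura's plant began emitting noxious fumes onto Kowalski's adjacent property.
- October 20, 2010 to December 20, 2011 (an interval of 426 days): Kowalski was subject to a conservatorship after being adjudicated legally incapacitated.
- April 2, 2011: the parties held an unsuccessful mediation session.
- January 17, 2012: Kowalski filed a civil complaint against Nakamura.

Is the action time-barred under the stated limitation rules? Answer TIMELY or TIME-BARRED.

TIME-BARRED

The cause of action accrued on March 7, 2010, the date of the act.
The untolled deadline — 8 months after March 7, 2010 — is November 7, 2010.
The period was tolled for 426 days by the plaintiff's legal incapacity (October 20, 2010 to December 20, 2011), pushing the deadline to January 7, 2012.
Nothing else in the chronology tolls or restarts the period.
The January 17, 2012 filing falls after the January 7, 2012 deadline; the claim is time-barred.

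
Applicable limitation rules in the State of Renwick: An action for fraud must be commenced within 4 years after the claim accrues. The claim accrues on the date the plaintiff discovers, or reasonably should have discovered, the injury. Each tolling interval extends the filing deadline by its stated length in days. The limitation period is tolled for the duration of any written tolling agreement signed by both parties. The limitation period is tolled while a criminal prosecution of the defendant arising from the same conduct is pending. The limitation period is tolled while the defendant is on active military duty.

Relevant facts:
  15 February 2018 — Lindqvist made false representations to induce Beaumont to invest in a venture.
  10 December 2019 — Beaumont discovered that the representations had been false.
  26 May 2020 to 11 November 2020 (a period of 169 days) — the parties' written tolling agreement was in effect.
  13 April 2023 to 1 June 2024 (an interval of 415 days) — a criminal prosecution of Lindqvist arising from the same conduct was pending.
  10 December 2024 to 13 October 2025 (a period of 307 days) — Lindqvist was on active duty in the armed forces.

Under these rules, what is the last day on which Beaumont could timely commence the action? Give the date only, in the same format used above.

19 May 2026

The claim did not accrue until Beaumont discovered the injury on 10 December 2019; the 15 February 2018 act date does not start the clock under the stated rule.
4 years from 10 December 2019 is 10 December 2023.
Because the written tolling agreement ran from 26 May 2020 to 11 November 2020, the deadline is extended by 169 days to 27 May 2024.
The period was tolled for 415 days by the pending criminal prosecution (13 April 2023 to 1 June 2024), pushing the deadline to 16 July 2025.
The period was tolled for 307 days by the defendant's active military service (10 December 2024 to 13 October 2025), pushing the deadline to 19 May 2026.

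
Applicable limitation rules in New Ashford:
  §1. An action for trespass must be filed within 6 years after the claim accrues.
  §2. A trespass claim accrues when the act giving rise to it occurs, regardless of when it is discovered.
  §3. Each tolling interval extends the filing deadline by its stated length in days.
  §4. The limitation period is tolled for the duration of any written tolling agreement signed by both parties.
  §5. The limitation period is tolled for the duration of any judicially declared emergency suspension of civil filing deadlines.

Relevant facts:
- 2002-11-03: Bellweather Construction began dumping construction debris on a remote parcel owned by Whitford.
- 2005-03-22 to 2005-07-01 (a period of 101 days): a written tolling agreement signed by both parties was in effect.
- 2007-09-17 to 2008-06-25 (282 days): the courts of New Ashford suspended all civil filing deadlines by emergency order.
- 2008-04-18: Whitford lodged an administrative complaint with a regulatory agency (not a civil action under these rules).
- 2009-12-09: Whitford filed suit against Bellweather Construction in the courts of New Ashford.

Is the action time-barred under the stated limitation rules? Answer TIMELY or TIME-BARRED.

TIME-BARRED

The limitation period began to run on 2002-11-03.
The untolled deadline — 6 years after 2002-11-03 — is 2008-11-03.
The period was tolled for 101 days by the written tolling agreement (2005-03-22 to 2005-07-01), pushing the deadline to 2009-02-12.
The period was tolled for 282 days by the emergency suspension of filing deadlines (2007-09-17 to 2008-06-25), pushing the deadline to 2009-11-21.
Nothing else in the chronology tolls or restarts the period.
Filing on 2009-12-09 missed the 2009-11-21 deadline — the action is time-barred.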